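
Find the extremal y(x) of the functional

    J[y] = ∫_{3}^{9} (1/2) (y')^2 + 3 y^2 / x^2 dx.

The Lagrangian is L = (1/2) (y')^2 + 3 y^2 / x^2.
Compute ∂L/∂y = 6y/x^2, ∂L/∂y' = y'.
The Euler-Lagrange equation d/dx(∂L/∂y') − ∂L/∂y = 0 reduces to
    y'' − 6/x^2 · y = 0  (x > 0).
Its general solution is
    y(x) = A x^3 + B x^(-2),
with A, B fixed by the endpoint conditions.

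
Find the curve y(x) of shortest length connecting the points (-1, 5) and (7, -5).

Arc-length functional: J[y] = ∫ sqrt(1 + (y')^2) dx.
Lagrangian L = sqrt(1 + (y')^2) has no explicit y dependence, so ∂L/∂y = 0 and the Euler-Lagrange equation gives
    d/dx( y' / sqrt(1 + (y')^2) ) = 0  ⇒  y' / sqrt(1 + (y')^2) = const.
Hence y' is constant, so y(x) is affine.
Fitting the endpoints (-1, 5) and (7, -5):
    slope m = ((-5) − 5) / (7 − (-1)) = -5/4,
    intercept c = 5 − m·(-1) = 15/4.
Extremal: y(x) = (-5/4) x + 15/4.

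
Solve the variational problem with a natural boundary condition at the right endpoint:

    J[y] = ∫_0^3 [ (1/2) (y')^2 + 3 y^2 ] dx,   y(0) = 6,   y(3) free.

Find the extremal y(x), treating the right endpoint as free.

The Lagrangian L = (1/2) (y')^2 + 3 y^2 gives
    ∂L/∂y = 6 y,   ∂L/∂y' = y'.
Euler-Lagrange: y'' − 6 y = 0.
With k = sqrt(6), the general solution is
    y(x) = A cosh(sqrt(6) x) + B sinh(sqrt(6) x).
Fixed left endpoint y(0) = 6 ⇒ A = 6.
The right endpoint x = 3 is free, so the natural (transversality) condition is ∂L/∂y' |_{x=3} = 0, i.e. y'(3) = 0.
Compute y'(x) = A k sinh(k x) + B k cosh(k x), so
    y'(3) = A k sinh(k·3) + B k cosh(k·3) = 0
    ⇒ B = −A tanh(k·3) = − 6 tanh(sqrt(6)·3).
Therefore the extremal is
    y(x) = 6 cosh(sqrt(6) x) − 6 tanh(sqrt(6)·3) sinh(sqrt(6) x).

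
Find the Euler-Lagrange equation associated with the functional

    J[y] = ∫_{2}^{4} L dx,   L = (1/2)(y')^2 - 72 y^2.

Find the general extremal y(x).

The Lagrangian is L = (1/2)(y')^2 - 72 y^2.
∂L/∂y = -144y.
∂L/∂y' = y'.
The Euler-Lagrange equation d/dx(∂L/∂y') − ∂L/∂y = 0 becomes:
    y'' + 144 y = 0
General solution: y(x) = A sin(12x) + B cos(12x), where A and B are arbitrary constants fixed by the endpoint conditions.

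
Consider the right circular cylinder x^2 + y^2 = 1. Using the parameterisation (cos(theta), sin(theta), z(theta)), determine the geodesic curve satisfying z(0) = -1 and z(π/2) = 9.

Parameterise the cylinder of radius R = 1 as
    r(θ) = (cos θ, sin θ, z(θ)).
The arc-length element is
    ds = sqrt(1 + (dz/dθ)^2) dθ,
so the Lagrangian is L = sqrt(1 + z'^2).
L depends on z' only, not on z or θ, so ∂L/∂z = 0 and
    ∂L/∂z' = z' / sqrt(1 + z'^2).
The Euler-Lagrange equation gives
    d/dθ( z' / sqrt(1 + z'^2) ) = 0,
so z' is constant. Integrating once:
    z(θ) = a θ + b,
a helix on the cylinder (a straight line when the cylinder is unrolled). The constants a, b are determined by the endpoint conditions.
With endpoint conditions z(0) = -1 and z(π/2) = 9: from z(0) = b we get b = -1, and a·π/2 + -1 = 9 gives a = 20/π, so
    z(θ) = (20/π) θ − 1.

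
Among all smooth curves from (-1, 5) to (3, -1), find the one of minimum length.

Arc-length functional: J[y] = ∫ sqrt(1 + (y')^2) dx.
Lagrangian L = sqrt(1 + (y')^2) has no explicit y dependence, so ∂L/∂y = 0 and the Euler-Lagrange equation gives
    d/dx( y' / sqrt(1 + (y')^2) ) = 0  ⇒  y' / sqrt(1 + (y')^2) = const.
Hence y' is constant, so y(x) is affine.
Fitting the endpoints (-1, 5) and (3, -1):
    slope m = ((-1) − 5) / (3 − (-1)) = -3/2,
    intercept c = 5 − m·(-1) = 7/2.
Extremal: y(x) = (-3/2) x + 7/2.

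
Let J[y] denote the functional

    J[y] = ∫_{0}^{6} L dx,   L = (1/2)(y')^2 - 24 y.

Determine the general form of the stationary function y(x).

The Lagrangian is L = (1/2)(y')^2 - 24 y.
∂L/∂y = -24.
∂L/∂y' = y'.
The Euler-Lagrange equation d/dx(∂L/∂y') − ∂L/∂y = 0 becomes:
    y'' + 24 = 0
General solution: y(x) = -12 x^2 + A x + B, where A and B are arbitrary constants fixed by the endpoint conditions.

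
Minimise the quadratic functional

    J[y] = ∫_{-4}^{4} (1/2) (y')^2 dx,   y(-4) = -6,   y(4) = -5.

The Lagrangian is L = (1/2) (y')^2.
Compute ∂L/∂y = 0, ∂L/∂y' = y'.
The Euler-Lagrange equation d/dx(∂L/∂y') − ∂L/∂y = 0 reduces to
    y'' = 0.
Its general solution is
    y(x) = A x + B,
with A, B fixed by the endpoint conditions.
Applying the endpoint conditions y(-4) = -6 and y(4) = -5: solve A·-4 + B = -6 and A·4 + B = -5. Subtracting gives A(4 − -4) = -5 − -6, so A = 1/8, and B = -6 − A·-4 = -11/2. Therefore
    y(x) = (1/8) x - 11/2.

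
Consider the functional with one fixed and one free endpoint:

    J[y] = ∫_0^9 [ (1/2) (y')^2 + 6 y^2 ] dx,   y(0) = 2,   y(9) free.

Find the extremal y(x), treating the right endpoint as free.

The Lagrangian L = (1/2) (y')^2 + 6 y^2 gives
    ∂L/∂y = 12 y,   ∂L/∂y' = y'.
Euler-Lagrange: y'' − 12 y = 0.
With k = sqrt(12), the general solution is
    y(x) = A cosh(sqrt(12) x) + B sinh(sqrt(12) x).
Fixed left endpoint y(0) = 2 ⇒ A = 2.
The right endpoint x = 9 is free, so the natural (transversality) condition is ∂L/∂y' |_{x=9} = 0, i.e. y'(9) = 0.
Compute y'(x) = A k sinh(k x) + B k cosh(k x), so
    y'(9) = A k sinh(k·9) + B k cosh(k·9) = 0
    ⇒ B = −A tanh(k·9) = − 2 tanh(sqrt(12)·9).
Therefore the extremal is
    y(x) = 2 cosh(sqrt(12) x) − 2 tanh(sqrt(12)·9) sinh(sqrt(12) x).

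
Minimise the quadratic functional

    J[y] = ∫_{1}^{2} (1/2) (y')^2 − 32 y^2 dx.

The Lagrangian is L = (1/2) (y')^2 − 32 y^2.
Compute ∂L/∂y = -64y, ∂L/∂y' = y'.
The Euler-Lagrange equation d/dx(∂L/∂y') − ∂L/∂y = 0 reduces to
    y'' + 64 y = 0.
Its general solution is
    y(x) = A sin(8x) + B cos(8x),
with A, B fixed by the endpoint conditions.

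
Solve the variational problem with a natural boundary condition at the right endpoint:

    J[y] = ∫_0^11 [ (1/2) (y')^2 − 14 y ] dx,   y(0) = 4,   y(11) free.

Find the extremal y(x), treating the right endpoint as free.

The Lagrangian L = (1/2) (y')^2 − 14 y gives
    ∂L/∂y = −14,   ∂L/∂y' = y'.
Euler-Lagrange: d/dx(y') − (−14) = 0, i.e. y'' + 14 = 0, so
    y(x) = −(14/2) x^2 + C1 x + C2.
Fixed left endpoint y(0) = 4 ⇒ C2 = 4.
The right endpoint x = 11 is free, so the natural (transversality) condition is ∂L/∂y' |_{x=11} = 0, i.e. y'(11) = 0.
Compute y'(x) = −14 x + C1, so y'(11) = −154 + C1 = 0 ⇒ C1 = 154.
Therefore the extremal is
    y(x) = −7 x^2 + 154 x + 4.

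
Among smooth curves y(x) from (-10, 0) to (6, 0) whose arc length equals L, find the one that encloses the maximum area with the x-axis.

Set up the augmented Lagrangian using a multiplier λ for the length constraint:
    F(y, y') = y − λ sqrt(1 + y'^2).
F has no explicit x dependence, so the Beltrami identity yields a first integral
    F − y' ∂F/∂y' = C.
Compute ∂F/∂y' = −λ y' / sqrt(1 + y'^2). Then
    y − λ sqrt(1 + y'^2) + λ y'^2 / sqrt(1 + y'^2) = C
    ⇒  y − λ / sqrt(1 + y'^2) = C.
Solving for y' and integrating gives
    (x − a)^2 + (y − b)^2 = λ^2,
a circular arc of radius λ. The constants a, b are determined by the endpoint conditions y(-10) = y(6) = 0, and λ is fixed implicitly by the length constraint
    ∫_{-10}^{6} sqrt(1 + y'^2) dx = L.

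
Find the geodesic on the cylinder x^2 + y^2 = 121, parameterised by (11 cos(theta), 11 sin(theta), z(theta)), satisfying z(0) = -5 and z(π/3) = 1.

Parameterise the cylinder of radius R = 11 as
    r(θ) = (11 cos θ, 11 sin θ, z(θ)).
The arc-length element is
    ds = sqrt(121 + (dz/dθ)^2) dθ,
so the Lagrangian is L = sqrt(121 + z'^2).
L depends on z' only, not on z or θ, so ∂L/∂z = 0 and
    ∂L/∂z' = z' / sqrt(121 + z'^2).
The Euler-Lagrange equation gives
    d/dθ( z' / sqrt(121 + z'^2) ) = 0,
so z' is constant. Integrating once:
    z(θ) = a θ + b,
a helix on the cylinder (a straight line when the cylinder is unrolled). The constants a, b are determined by the endpoint conditions.
With endpoint conditions z(0) = -5 and z(π/3) = 1: from z(0) = b we get b = -5, and a·π/3 + -5 = 1 gives a = 18/π, so
    z(θ) = (18/π) θ − 5.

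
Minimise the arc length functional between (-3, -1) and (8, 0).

Arc-length functional: J[y] = ∫ sqrt(1 + (y')^2) dx.
Lagrangian L = sqrt(1 + (y')^2) has no explicit y dependence, so ∂L/∂y = 0 and the Euler-Lagrange equation gives
    d/dx( y' / sqrt(1 + (y')^2) ) = 0  ⇒  y' / sqrt(1 + (y')^2) = const.
Hence y' is constant, so y(x) is affine.
Fitting the endpoints (-3, -1) and (8, 0):
    slope m = (0 − (-1)) / (8 − (-3)) = 1/11,
    intercept c = (-1) − m·(-3) = -8/11.
Extremal: y(x) = (1/11) x - 8/11.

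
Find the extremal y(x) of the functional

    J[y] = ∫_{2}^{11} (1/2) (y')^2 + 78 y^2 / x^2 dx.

The Lagrangian is L = (1/2) (y')^2 + 78 y^2 / x^2.
Compute ∂L/∂y = 156y/x^2, ∂L/∂y' = y'.
The Euler-Lagrange equation d/dx(∂L/∂y') − ∂L/∂y = 0 reduces to
    y'' − 156/x^2 · y = 0  (x > 0).
Its general solution is
    y(x) = A x^13 + B x^(-12),
with A, B fixed by the endpoint conditions.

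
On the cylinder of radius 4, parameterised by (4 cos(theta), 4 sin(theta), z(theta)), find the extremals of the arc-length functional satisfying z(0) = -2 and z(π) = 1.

Parameterise the cylinder of radius R = 4 as
    r(θ) = (4 cos θ, 4 sin θ, z(θ)).
The arc-length element is
    ds = sqrt(16 + (dz/dθ)^2) dθ,
so the Lagrangian is L = sqrt(16 + z'^2).
L depends on z' only, not on z or θ, so ∂L/∂z = 0 and
    ∂L/∂z' = z' / sqrt(16 + z'^2).
The Euler-Lagrange equation gives
    d/dθ( z' / sqrt(16 + z'^2) ) = 0,
so z' is constant. Integrating once:
    z(θ) = a θ + b,
a helix on the cylinder (a straight line when the cylinder is unrolled). The constants a, b are determined by the endpoint conditions.
With endpoint conditions z(0) = -2 and z(π) = 1: from z(0) = b we get b = -2, and a·π + -2 = 1 gives a = 3/π, so
    z(θ) = (3/π) θ − 2.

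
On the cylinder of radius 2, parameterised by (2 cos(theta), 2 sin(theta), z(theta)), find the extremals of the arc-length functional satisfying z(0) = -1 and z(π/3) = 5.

Parameterise the cylinder of radius R = 2 as
    r(θ) = (2 cos θ, 2 sin θ, z(θ)).
The arc-length element is
    ds = sqrt(4 + (dz/dθ)^2) dθ,
so the Lagrangian is L = sqrt(4 + z'^2).
L depends on z' only, not on z or θ, so ∂L/∂z = 0 and
    ∂L/∂z' = z' / sqrt(4 + z'^2).
The Euler-Lagrange equation gives
    d/dθ( z' / sqrt(4 + z'^2) ) = 0,
so z' is constant. Integrating once:
    z(θ) = a θ + b,
a helix on the cylinder (a straight line when the cylinder is unrolled). The constants a, b are determined by the endpoint conditions.
With endpoint conditions z(0) = -1 and z(π/3) = 5: from z(0) = b we get b = -1, and a·π/3 + -1 = 5 gives a = 18/π, so
    z(θ) = (18/π) θ − 1.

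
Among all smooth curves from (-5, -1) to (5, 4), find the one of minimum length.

Arc-length functional: J[y] = ∫ sqrt(1 + (y')^2) dx.
Lagrangian L = sqrt(1 + (y')^2) has no explicit y dependence, so ∂L/∂y = 0 and the Euler-Lagrange equation gives
    d/dx( y' / sqrt(1 + (y')^2) ) = 0  ⇒  y' / sqrt(1 + (y')^2) = const.
Hence y' is constant, so y(x) is affine.
Fitting the endpoints (-5, -1) and (5, 4):
    slope m = (4 − (-1)) / (5 − (-5)) = 1/2,
    intercept c = (-1) − m·(-5) = 3/2.
Extremal: y(x) = (1/2) x + 3/2.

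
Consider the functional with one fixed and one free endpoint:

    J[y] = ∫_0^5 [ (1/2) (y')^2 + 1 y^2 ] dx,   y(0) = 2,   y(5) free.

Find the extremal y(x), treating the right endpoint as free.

The Lagrangian L = (1/2) (y')^2 + 1 y^2 gives
    ∂L/∂y = 2 y,   ∂L/∂y' = y'.
Euler-Lagrange: y'' − 2 y = 0.
With k = sqrt(2), the general solution is
    y(x) = A cosh(sqrt(2) x) + B sinh(sqrt(2) x).
Fixed left endpoint y(0) = 2 ⇒ A = 2.
The right endpoint x = 5 is free, so the natural (transversality) condition is ∂L/∂y' |_{x=5} = 0, i.e. y'(5) = 0.
Compute y'(x) = A k sinh(k x) + B k cosh(k x), so
    y'(5) = A k sinh(k·5) + B k cosh(k·5) = 0
    ⇒ B = −A tanh(k·5) = − 2 tanh(sqrt(2)·5).
Therefore the extremal is
    y(x) = 2 cosh(sqrt(2) x) − 2 tanh(sqrt(2)·5) sinh(sqrt(2) x).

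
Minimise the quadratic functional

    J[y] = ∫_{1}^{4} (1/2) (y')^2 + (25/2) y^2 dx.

The Lagrangian is L = (1/2) (y')^2 + (25/2) y^2.
Compute ∂L/∂y = 25y, ∂L/∂y' = y'.
The Euler-Lagrange equation d/dx(∂L/∂y') − ∂L/∂y = 0 reduces to
    y'' − 25 y = 0.
Its general solution is
    y(x) = A e^(5x) + B e^(−5x),
with A, B fixed by the endpoint conditions.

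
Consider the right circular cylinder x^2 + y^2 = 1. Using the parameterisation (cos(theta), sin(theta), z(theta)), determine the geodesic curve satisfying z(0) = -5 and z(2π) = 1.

Parameterise the cylinder of radius R = 1 as
    r(θ) = (cos θ, sin θ, z(θ)).
The arc-length element is
    ds = sqrt(1 + (dz/dθ)^2) dθ,
so the Lagrangian is L = sqrt(1 + z'^2).
L depends on z' only, not on z or θ, so ∂L/∂z = 0 and
    ∂L/∂z' = z' / sqrt(1 + z'^2).
The Euler-Lagrange equation gives
    d/dθ( z' / sqrt(1 + z'^2) ) = 0,
so z' is constant. Integrating once:
    z(θ) = a θ + b,
a helix on the cylinder (a straight line when the cylinder is unrolled). The constants a, b are determined by the endpoint conditions.
With endpoint conditions z(0) = -5 and z(2π) = 1: from z(0) = b we get b = -5, and a·2π + -5 = 1 gives a = 3/π, so
    z(θ) = (3/π) θ − 5.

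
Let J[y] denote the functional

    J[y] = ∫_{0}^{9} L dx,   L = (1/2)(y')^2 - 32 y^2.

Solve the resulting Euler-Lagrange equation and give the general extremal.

The Lagrangian is L = (1/2)(y')^2 - 32 y^2.
∂L/∂y = -64y.
∂L/∂y' = y'.
The Euler-Lagrange equation d/dx(∂L/∂y') − ∂L/∂y = 0 becomes:
    y'' + 64 y = 0
General solution: y(x) = A sin(8x) + B cos(8x), where A and B are arbitrary constants fixed by the endpoint conditions.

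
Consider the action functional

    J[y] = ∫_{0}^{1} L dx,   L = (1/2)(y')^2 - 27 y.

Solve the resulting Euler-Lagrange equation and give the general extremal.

The Lagrangian is L = (1/2)(y')^2 - 27 y.
∂L/∂y = -27.
∂L/∂y' = y'.
The Euler-Lagrange equation d/dx(∂L/∂y') − ∂L/∂y = 0 becomes:
    y'' + 27 = 0
General solution: y(x) = -(27/2) x^2 + A x + B, where A and B are arbitrary constants fixed by the endpoint conditions.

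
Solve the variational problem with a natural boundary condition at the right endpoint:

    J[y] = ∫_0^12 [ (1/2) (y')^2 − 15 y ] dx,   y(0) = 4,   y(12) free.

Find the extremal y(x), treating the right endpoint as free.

The Lagrangian L = (1/2) (y')^2 − 15 y gives
    ∂L/∂y = −15,   ∂L/∂y' = y'.
Euler-Lagrange: d/dx(y') − (−15) = 0, i.e. y'' + 15 = 0, so
    y(x) = −(15/2) x^2 + C1 x + C2.
Fixed left endpoint y(0) = 4 ⇒ C2 = 4.
The right endpoint x = 12 is free, so the natural (transversality) condition is ∂L/∂y' |_{x=12} = 0, i.e. y'(12) = 0.
Compute y'(x) = −15 x + C1, so y'(12) = −180 + C1 = 0 ⇒ C1 = 180.
Therefore the extremal is
    y(x) = −(15/2) x^2 + 180 x + 4.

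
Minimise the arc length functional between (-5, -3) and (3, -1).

Arc-length functional: J[y] = ∫ sqrt(1 + (y')^2) dx.
Lagrangian L = sqrt(1 + (y')^2) has no explicit y dependence, so ∂L/∂y = 0 and the Euler-Lagrange equation gives
    d/dx( y' / sqrt(1 + (y')^2) ) = 0  ⇒  y' / sqrt(1 + (y')^2) = const.
Hence y' is constant, so y(x) is affine.
Fitting the endpoints (-5, -3) and (3, -1):
    slope m = ((-1) − (-3)) / (3 − (-5)) = 1/4,
    intercept c = (-3) − m·(-5) = -7/4.
Extremal: y(x) = (1/4) x - 7/4.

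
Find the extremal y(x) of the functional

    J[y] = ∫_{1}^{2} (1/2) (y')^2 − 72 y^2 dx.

The Lagrangian is L = (1/2) (y')^2 − 72 y^2.
Compute ∂L/∂y = -144y, ∂L/∂y' = y'.
The Euler-Lagrange equation d/dx(∂L/∂y') − ∂L/∂y = 0 reduces to
    y'' + 144 y = 0.
Its general solution is
    y(x) = A sin(12x) + B cos(12x),
with A, B fixed by the endpoint conditions.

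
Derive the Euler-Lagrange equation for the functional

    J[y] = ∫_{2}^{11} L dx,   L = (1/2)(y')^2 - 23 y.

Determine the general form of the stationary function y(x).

The Lagrangian is L = (1/2)(y')^2 - 23 y.
∂L/∂y = -23.
∂L/∂y' = y'.
The Euler-Lagrange equation d/dx(∂L/∂y') − ∂L/∂y = 0 becomes:
    y'' + 23 = 0
General solution: y(x) = -(23/2) x^2 + A x + B, where A and B are arbitrary constants fixed by the endpoint conditions.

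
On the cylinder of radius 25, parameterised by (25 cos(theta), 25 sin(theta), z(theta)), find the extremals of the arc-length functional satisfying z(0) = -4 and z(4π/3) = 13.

Parameterise the cylinder of radius R = 25 as
    r(θ) = (25 cos θ, 25 sin θ, z(θ)).
The arc-length element is
    ds = sqrt(625 + (dz/dθ)^2) dθ,
so the Lagrangian is L = sqrt(625 + z'^2).
L depends on z' only, not on z or θ, so ∂L/∂z = 0 and
    ∂L/∂z' = z' / sqrt(625 + z'^2).
The Euler-Lagrange equation gives
    d/dθ( z' / sqrt(625 + z'^2) ) = 0,
so z' is constant. Integrating once:
    z(θ) = a θ + b,
a helix on the cylinder (a straight line when the cylinder is unrolled). The constants a, b are determined by the endpoint conditions.
With endpoint conditions z(0) = -4 and z(4π/3) = 13: from z(0) = b we get b = -4, and a·4π/3 + -4 = 13 gives a = 51/(4π), so
    z(θ) = (51/(4π)) θ − 4.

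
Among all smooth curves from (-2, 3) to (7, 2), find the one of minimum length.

Arc-length functional: J[y] = ∫ sqrt(1 + (y')^2) dx.
Lagrangian L = sqrt(1 + (y')^2) has no explicit y dependence, so ∂L/∂y = 0 and the Euler-Lagrange equation gives
    d/dx( y' / sqrt(1 + (y')^2) ) = 0  ⇒  y' / sqrt(1 + (y')^2) = const.
Hence y' is constant, so y(x) is affine.
Fitting the endpoints (-2, 3) and (7, 2):
    slope m = (2 − 3) / (7 − (-2)) = -1/9,
    intercept c = 3 − m·(-2) = 25/9.
Extremal: y(x) = (-1/9) x + 25/9.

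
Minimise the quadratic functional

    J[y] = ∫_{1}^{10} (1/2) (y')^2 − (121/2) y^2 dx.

The Lagrangian is L = (1/2) (y')^2 − (121/2) y^2.
Compute ∂L/∂y = -121y, ∂L/∂y' = y'.
The Euler-Lagrange equation d/dx(∂L/∂y') − ∂L/∂y = 0 reduces to
    y'' + 121 y = 0.
Its general solution is
    y(x) = A sin(11x) + B cos(11x),
with A, B fixed by the endpoint conditions.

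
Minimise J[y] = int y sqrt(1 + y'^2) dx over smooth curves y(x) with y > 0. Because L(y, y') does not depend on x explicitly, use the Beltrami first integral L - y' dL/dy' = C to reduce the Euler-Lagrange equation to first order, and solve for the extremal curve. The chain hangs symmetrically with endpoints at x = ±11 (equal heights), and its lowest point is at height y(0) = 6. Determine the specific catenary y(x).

The Lagrangian L(y, y') = y sqrt(1 + y'^2) has no explicit x dependence, so the Beltrami identity applies:
    L − y' ∂L/∂y' = C.
Compute ∂L/∂y' = y · y' / sqrt(1 + y'^2). Then
    L − y' ∂L/∂y'
    = y sqrt(1 + y'^2) − y · y'^2 / sqrt(1 + y'^2)
    = y (1 + y'^2 − y'^2) / sqrt(1 + y'^2)
    = y / sqrt(1 + y'^2) = C.
Squaring gives y^2 = C^2 (1 + y'^2), i.e.
    y'^2 = y^2 / C^2 − 1.
Separating variables,
    dy / sqrt(y^2 − C^2) = dx / C,
and integrating gives arccosh(y / C) = (x − a)/C, so
    y(x) = C cosh((x − a)/C),
the catenary. The constants C and a are fixed by the two endpoint conditions (and, for the hanging-chain problem, the length constraint selects C).
Now fit the given data. The endpoints x = ±11 are symmetric at equal height, so the catenary is even about its minimum: a = 0 and y(x) = C cosh(x/C). The lowest point is y(0) = C cosh(0) = C, and we are told y(0) = 6, so C = 6. Therefore
    y(x) = 6 cosh(x/6),
and at the endpoints
    y(±11) = 6 cosh(11/6).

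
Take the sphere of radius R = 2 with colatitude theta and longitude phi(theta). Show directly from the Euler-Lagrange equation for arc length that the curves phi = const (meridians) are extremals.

On the sphere of radius R = 2 with spherical coordinates (θ, φ), the induced metric is
    ds^2 = 4(dθ^2 + sin^2(θ) dφ^2).
Using θ as the parameter, the arc-length functional becomes
    J[φ] = ∫ 2 sqrt(1 + sin^2(θ) (dφ/dθ)^2) dθ.
So L = 2 sqrt(1 + sin^2(θ) φ'^2). Compute
    ∂L/∂φ = 0  (L has no explicit φ dependence),
    ∂L/∂φ' = 2 sin^2(θ) φ' / sqrt(1 + sin^2(θ) φ'^2).
For the candidate φ(θ) = c (constant), φ' = 0, so ∂L/∂φ' evaluated along the candidate vanishes, and ∂L/∂φ is identically zero. Hence
    d/dθ(∂L/∂φ') − ∂L/∂φ = 0
is satisfied. Therefore meridians φ = const are extremals of arc length — they are geodesics on the sphere.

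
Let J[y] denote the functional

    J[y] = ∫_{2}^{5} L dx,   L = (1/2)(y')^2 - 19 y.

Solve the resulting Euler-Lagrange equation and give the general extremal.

The Lagrangian is L = (1/2)(y')^2 - 19 y.
∂L/∂y = -19.
∂L/∂y' = y'.
The Euler-Lagrange equation d/dx(∂L/∂y') − ∂L/∂y = 0 becomes:
    y'' + 19 = 0
General solution: y(x) = -(19/2) x^2 + A x + B, where A and B are arbitrary constants fixed by the endpoint conditions.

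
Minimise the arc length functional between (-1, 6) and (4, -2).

Arc-length functional: J[y] = ∫ sqrt(1 + (y')^2) dx.
Lagrangian L = sqrt(1 + (y')^2) has no explicit y dependence, so ∂L/∂y = 0 and the Euler-Lagrange equation gives
    d/dx( y' / sqrt(1 + (y')^2) ) = 0  ⇒  y' / sqrt(1 + (y')^2) = const.
Hence y' is constant, so y(x) is affine.
Fitting the endpoints (-1, 6) and (4, -2):
    slope m = ((-2) − 6) / (4 − (-1)) = -8/5,
    intercept c = 6 − m·(-1) = 22/5.
Extremal: y(x) = (-8/5) x + 22/5.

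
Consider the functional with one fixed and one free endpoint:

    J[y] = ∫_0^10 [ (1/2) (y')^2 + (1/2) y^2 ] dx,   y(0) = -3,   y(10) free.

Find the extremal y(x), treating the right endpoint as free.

The Lagrangian L = (1/2) (y')^2 + (1/2) y^2 gives
    ∂L/∂y = 1 y,   ∂L/∂y' = y'.
Euler-Lagrange: y'' − y = 0.
With k = 1, the general solution is
    y(x) = A cosh(x) + B sinh(x).
Fixed left endpoint y(0) = -3 ⇒ A = -3.
The right endpoint x = 10 is free, so the natural (transversality) condition is ∂L/∂y' |_{x=10} = 0, i.e. y'(10) = 0.
Compute y'(x) = A k sinh(k x) + B k cosh(k x), so
    y'(10) = A k sinh(k·10) + B k cosh(k·10) = 0
    ⇒ B = −A tanh(k·10) = 3 tanh(1·10).
Therefore the extremal is
    y(x) = −3 cosh(1 x) + 3 tanh(1·10) sinh(1 x).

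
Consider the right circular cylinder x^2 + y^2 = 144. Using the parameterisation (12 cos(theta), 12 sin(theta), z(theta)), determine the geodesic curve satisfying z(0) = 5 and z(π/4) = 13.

Parameterise the cylinder of radius R = 12 as
    r(θ) = (12 cos θ, 12 sin θ, z(θ)).
The arc-length element is
    ds = sqrt(144 + (dz/dθ)^2) dθ,
so the Lagrangian is L = sqrt(144 + z'^2).
L depends on z' only, not on z or θ, so ∂L/∂z = 0 and
    ∂L/∂z' = z' / sqrt(144 + z'^2).
The Euler-Lagrange equation gives
    d/dθ( z' / sqrt(144 + z'^2) ) = 0,
so z' is constant. Integrating once:
    z(θ) = a θ + b,
a helix on the cylinder (a straight line when the cylinder is unrolled). The constants a, b are determined by the endpoint conditions.
With endpoint conditions z(0) = 5 and z(π/4) = 13: from z(0) = b we get b = 5, and a·π/4 + 5 = 13 gives a = 32/π, so
    z(θ) = (32/π) θ + 5.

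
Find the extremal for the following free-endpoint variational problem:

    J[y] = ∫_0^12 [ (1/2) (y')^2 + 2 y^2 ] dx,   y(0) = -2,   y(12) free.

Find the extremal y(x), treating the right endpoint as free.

The Lagrangian L = (1/2) (y')^2 + 2 y^2 gives
    ∂L/∂y = 4 y,   ∂L/∂y' = y'.
Euler-Lagrange: y'' − 4 y = 0.
With k = 2, the general solution is
    y(x) = A cosh(2 x) + B sinh(2 x).
Fixed left endpoint y(0) = -2 ⇒ A = -2.
The right endpoint x = 12 is free, so the natural (transversality) condition is ∂L/∂y' |_{x=12} = 0, i.e. y'(12) = 0.
Compute y'(x) = A k sinh(k x) + B k cosh(k x), so
    y'(12) = A k sinh(k·12) + B k cosh(k·12) = 0
    ⇒ B = −A tanh(k·12) = 2 tanh(2·12).
Therefore the extremal is
    y(x) = −2 cosh(2 x) + 2 tanh(2·12) sinh(2 x).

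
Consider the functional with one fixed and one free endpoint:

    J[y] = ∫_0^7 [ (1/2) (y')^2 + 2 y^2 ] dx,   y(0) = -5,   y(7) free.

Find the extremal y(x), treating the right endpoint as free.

The Lagrangian L = (1/2) (y')^2 + 2 y^2 gives
    ∂L/∂y = 4 y,   ∂L/∂y' = y'.
Euler-Lagrange: y'' − 4 y = 0.
With k = 2, the general solution is
    y(x) = A cosh(2 x) + B sinh(2 x).
Fixed left endpoint y(0) = -5 ⇒ A = -5.
The right endpoint x = 7 is free, so the natural (transversality) condition is ∂L/∂y' |_{x=7} = 0, i.e. y'(7) = 0.
Compute y'(x) = A k sinh(k x) + B k cosh(k x), so
    y'(7) = A k sinh(k·7) + B k cosh(k·7) = 0
    ⇒ B = −A tanh(k·7) = 5 tanh(2·7).
Therefore the extremal is
    y(x) = −5 cosh(2 x) + 5 tanh(2·7) sinh(2 x).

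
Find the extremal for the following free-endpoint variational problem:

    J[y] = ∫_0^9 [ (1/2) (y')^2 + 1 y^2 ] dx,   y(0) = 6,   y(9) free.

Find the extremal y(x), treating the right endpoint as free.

The Lagrangian L = (1/2) (y')^2 + 1 y^2 gives
    ∂L/∂y = 2 y,   ∂L/∂y' = y'.
Euler-Lagrange: y'' − 2 y = 0.
With k = sqrt(2), the general solution is
    y(x) = A cosh(sqrt(2) x) + B sinh(sqrt(2) x).
Fixed left endpoint y(0) = 6 ⇒ A = 6.
The right endpoint x = 9 is free, so the natural (transversality) condition is ∂L/∂y' |_{x=9} = 0, i.e. y'(9) = 0.
Compute y'(x) = A k sinh(k x) + B k cosh(k x), so
    y'(9) = A k sinh(k·9) + B k cosh(k·9) = 0
    ⇒ B = −A tanh(k·9) = − 6 tanh(sqrt(2)·9).
Therefore the extremal is
    y(x) = 6 cosh(sqrt(2) x) − 6 tanh(sqrt(2)·9) sinh(sqrt(2) x).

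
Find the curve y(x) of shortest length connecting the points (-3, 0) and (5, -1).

Arc-length functional: J[y] = ∫ sqrt(1 + (y')^2) dx.
Lagrangian L = sqrt(1 + (y')^2) has no explicit y dependence, so ∂L/∂y = 0 and the Euler-Lagrange equation gives
    d/dx( y' / sqrt(1 + (y')^2) ) = 0  ⇒  y' / sqrt(1 + (y')^2) = const.
Hence y' is constant, so y(x) is affine.
Fitting the endpoints (-3, 0) and (5, -1):
    slope m = ((-1) − 0) / (5 − (-3)) = -1/8,
    intercept c = 0 − m·(-3) = -3/8.
Extremal: y(x) = (-1/8) x - 3/8.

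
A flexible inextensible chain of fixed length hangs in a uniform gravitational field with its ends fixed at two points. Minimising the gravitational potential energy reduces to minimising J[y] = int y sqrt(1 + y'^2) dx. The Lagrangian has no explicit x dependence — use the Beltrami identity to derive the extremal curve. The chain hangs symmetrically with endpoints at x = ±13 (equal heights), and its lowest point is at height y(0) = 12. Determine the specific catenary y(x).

The Lagrangian L(y, y') = y sqrt(1 + y'^2) has no explicit x dependence, so the Beltrami identity applies:
    L − y' ∂L/∂y' = C.
Compute ∂L/∂y' = y · y' / sqrt(1 + y'^2). Then
    L − y' ∂L/∂y'
    = y sqrt(1 + y'^2) − y · y'^2 / sqrt(1 + y'^2)
    = y (1 + y'^2 − y'^2) / sqrt(1 + y'^2)
    = y / sqrt(1 + y'^2) = C.
Squaring gives y^2 = C^2 (1 + y'^2), i.e.
    y'^2 = y^2 / C^2 − 1.
Separating variables,
    dy / sqrt(y^2 − C^2) = dx / C,
and integrating gives arccosh(y / C) = (x − a)/C, so
    y(x) = C cosh((x − a)/C),
the catenary. The constants C and a are fixed by the two endpoint conditions (and, for the hanging-chain problem, the length constraint selects C).
Now fit the given data. The endpoints x = ±13 are symmetric at equal height, so the catenary is even about its minimum: a = 0 and y(x) = C cosh(x/C). The lowest point is y(0) = C cosh(0) = C, and we are told y(0) = 12, so C = 12. Therefore
    y(x) = 12 cosh(x/12),
and at the endpoints
    y(±13) = 12 cosh(13/12).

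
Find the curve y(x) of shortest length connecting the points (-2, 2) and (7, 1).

Arc-length functional: J[y] = ∫ sqrt(1 + (y')^2) dx.
Lagrangian L = sqrt(1 + (y')^2) has no explicit y dependence, so ∂L/∂y = 0 and the Euler-Lagrange equation gives
    d/dx( y' / sqrt(1 + (y')^2) ) = 0  ⇒  y' / sqrt(1 + (y')^2) = const.
Hence y' is constant, so y(x) is affine.
Fitting the endpoints (-2, 2) and (7, 1):
    slope m = (1 − 2) / (7 − (-2)) = -1/9,
    intercept c = 2 − m·(-2) = 16/9.
Extremal: y(x) = (-1/9) x + 16/9.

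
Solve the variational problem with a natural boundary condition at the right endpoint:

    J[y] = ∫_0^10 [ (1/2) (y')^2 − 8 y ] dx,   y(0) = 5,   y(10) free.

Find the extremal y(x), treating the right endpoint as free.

The Lagrangian L = (1/2) (y')^2 − 8 y gives
    ∂L/∂y = −8,   ∂L/∂y' = y'.
Euler-Lagrange: d/dx(y') − (−8) = 0, i.e. y'' + 8 = 0, so
    y(x) = −(8/2) x^2 + C1 x + C2.
Fixed left endpoint y(0) = 5 ⇒ C2 = 5.
The right endpoint x = 10 is free, so the natural (transversality) condition is ∂L/∂y' |_{x=10} = 0, i.e. y'(10) = 0.
Compute y'(x) = −8 x + C1, so y'(10) = −80 + C1 = 0 ⇒ C1 = 80.
Therefore the extremal is
    y(x) = −4 x^2 + 80 x + 5.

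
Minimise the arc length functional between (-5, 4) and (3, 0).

Arc-length functional: J[y] = ∫ sqrt(1 + (y')^2) dx.
Lagrangian L = sqrt(1 + (y')^2) has no explicit y dependence, so ∂L/∂y = 0 and the Euler-Lagrange equation gives
    d/dx( y' / sqrt(1 + (y')^2) ) = 0  ⇒  y' / sqrt(1 + (y')^2) = const.
Hence y' is constant, so y(x) is affine.
Fitting the endpoints (-5, 4) and (3, 0):
    slope m = (0 − 4) / (3 − (-5)) = -1/2,
    intercept c = 4 − m·(-5) = 3/2.
Extremal: y(x) = (-1/2) x + 3/2.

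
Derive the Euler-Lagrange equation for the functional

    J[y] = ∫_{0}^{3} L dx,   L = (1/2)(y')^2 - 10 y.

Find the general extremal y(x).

The Lagrangian is L = (1/2)(y')^2 - 10 y.
∂L/∂y = -10.
∂L/∂y' = y'.
The Euler-Lagrange equation d/dx(∂L/∂y') − ∂L/∂y = 0 becomes:
    y'' + 10 = 0
General solution: y(x) = -5 x^2 + A x + B, where A and B are arbitrary constants fixed by the endpoint conditions.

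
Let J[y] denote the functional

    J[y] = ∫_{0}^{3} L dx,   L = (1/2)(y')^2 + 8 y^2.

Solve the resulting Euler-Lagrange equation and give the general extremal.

The Lagrangian is L = (1/2)(y')^2 + 8 y^2.
∂L/∂y = 16y.
∂L/∂y' = y'.
The Euler-Lagrange equation d/dx(∂L/∂y') − ∂L/∂y = 0 becomes:
    y'' - 16 y = 0
General solution: y(x) = A e^(4x) + B e^(-4x), where A and B are arbitrary constants fixed by the endpoint conditions.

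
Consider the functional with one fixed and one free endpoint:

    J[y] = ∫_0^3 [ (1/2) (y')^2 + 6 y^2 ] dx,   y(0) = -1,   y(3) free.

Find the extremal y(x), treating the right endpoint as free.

The Lagrangian L = (1/2) (y')^2 + 6 y^2 gives
    ∂L/∂y = 12 y,   ∂L/∂y' = y'.
Euler-Lagrange: y'' − 12 y = 0.
With k = sqrt(12), the general solution is
    y(x) = A cosh(sqrt(12) x) + B sinh(sqrt(12) x).
Fixed left endpoint y(0) = -1 ⇒ A = -1.
The right endpoint x = 3 is free, so the natural (transversality) condition is ∂L/∂y' |_{x=3} = 0, i.e. y'(3) = 0.
Compute y'(x) = A k sinh(k x) + B k cosh(k x), so
    y'(3) = A k sinh(k·3) + B k cosh(k·3) = 0
    ⇒ B = −A tanh(k·3) = tanh(sqrt(12)·3).
Therefore the extremal is
    y(x) = −cosh(sqrt(12) x) + tanh(sqrt(12)·3) sinh(sqrt(12) x).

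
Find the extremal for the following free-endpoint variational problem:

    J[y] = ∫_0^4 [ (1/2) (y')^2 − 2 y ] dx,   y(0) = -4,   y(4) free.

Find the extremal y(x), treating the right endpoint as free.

The Lagrangian L = (1/2) (y')^2 − 2 y gives
    ∂L/∂y = −2,   ∂L/∂y' = y'.
Euler-Lagrange: d/dx(y') − (−2) = 0, i.e. y'' + 2 = 0, so
    y(x) = −(2/2) x^2 + C1 x + C2.
Fixed left endpoint y(0) = -4 ⇒ C2 = -4.
The right endpoint x = 4 is free, so the natural (transversality) condition is ∂L/∂y' |_{x=4} = 0, i.e. y'(4) = 0.
Compute y'(x) = −2 x + C1, so y'(4) = −8 + C1 = 0 ⇒ C1 = 8.
Therefore the extremal is
    y(x) = −x^2 + 8 x − 4.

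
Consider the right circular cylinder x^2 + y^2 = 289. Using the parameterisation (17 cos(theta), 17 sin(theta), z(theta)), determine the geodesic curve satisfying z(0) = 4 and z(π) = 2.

Parameterise the cylinder of radius R = 17 as
    r(θ) = (17 cos θ, 17 sin θ, z(θ)).
The arc-length element is
    ds = sqrt(289 + (dz/dθ)^2) dθ,
so the Lagrangian is L = sqrt(289 + z'^2).
L depends on z' only, not on z or θ, so ∂L/∂z = 0 and
    ∂L/∂z' = z' / sqrt(289 + z'^2).
The Euler-Lagrange equation gives
    d/dθ( z' / sqrt(289 + z'^2) ) = 0,
so z' is constant. Integrating once:
    z(θ) = a θ + b,
a helix on the cylinder (a straight line when the cylinder is unrolled). The constants a, b are determined by the endpoint conditions.
With endpoint conditions z(0) = 4 and z(π) = 2: from z(0) = b we get b = 4, and a·π + 4 = 2 gives a = -2/π, so
    z(θ) = (-2/π) θ + 4.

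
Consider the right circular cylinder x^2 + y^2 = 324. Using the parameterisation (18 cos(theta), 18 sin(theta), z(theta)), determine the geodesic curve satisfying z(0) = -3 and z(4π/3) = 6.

Parameterise the cylinder of radius R = 18 as
    r(θ) = (18 cos θ, 18 sin θ, z(θ)).
The arc-length element is
    ds = sqrt(324 + (dz/dθ)^2) dθ,
so the Lagrangian is L = sqrt(324 + z'^2).
L depends on z' only, not on z or θ, so ∂L/∂z = 0 and
    ∂L/∂z' = z' / sqrt(324 + z'^2).
The Euler-Lagrange equation gives
    d/dθ( z' / sqrt(324 + z'^2) ) = 0,
so z' is constant. Integrating once:
    z(θ) = a θ + b,
a helix on the cylinder (a straight line when the cylinder is unrolled). The constants a, b are determined by the endpoint conditions.
With endpoint conditions z(0) = -3 and z(4π/3) = 6: from z(0) = b we get b = -3, and a·4π/3 + -3 = 6 gives a = 27/(4π), so
    z(θ) = (27/(4π)) θ − 3.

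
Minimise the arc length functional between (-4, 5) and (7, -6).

Arc-length functional: J[y] = ∫ sqrt(1 + (y')^2) dx.
Lagrangian L = sqrt(1 + (y')^2) has no explicit y dependence, so ∂L/∂y = 0 and the Euler-Lagrange equation gives
    d/dx( y' / sqrt(1 + (y')^2) ) = 0  ⇒  y' / sqrt(1 + (y')^2) = const.
Hence y' is constant, so y(x) is affine.
Fitting the endpoints (-4, 5) and (7, -6):
    slope m = ((-6) − 5) / (7 − (-4)) = -1,
    intercept c = 5 − m·(-4) = 1.
Extremal: y(x) = -x + 1.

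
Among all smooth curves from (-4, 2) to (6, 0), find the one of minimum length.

Arc-length functional: J[y] = ∫ sqrt(1 + (y')^2) dx.
Lagrangian L = sqrt(1 + (y')^2) has no explicit y dependence, so ∂L/∂y = 0 and the Euler-Lagrange equation gives
    d/dx( y' / sqrt(1 + (y')^2) ) = 0  ⇒  y' / sqrt(1 + (y')^2) = const.
Hence y' is constant, so y(x) is affine.
Fitting the endpoints (-4, 2) and (6, 0):
    slope m = (0 − 2) / (6 − (-4)) = -1/5,
    intercept c = 2 − m·(-4) = 6/5.
Extremal: y(x) = (-1/5) x + 6/5.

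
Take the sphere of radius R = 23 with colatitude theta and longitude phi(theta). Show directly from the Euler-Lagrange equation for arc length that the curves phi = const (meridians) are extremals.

On the sphere of radius R = 23 with spherical coordinates (θ, φ), the induced metric is
    ds^2 = 529(dθ^2 + sin^2(θ) dφ^2).
Using θ as the parameter, the arc-length functional becomes
    J[φ] = ∫ 23 sqrt(1 + sin^2(θ) (dφ/dθ)^2) dθ.
So L = 23 sqrt(1 + sin^2(θ) φ'^2). Compute
    ∂L/∂φ = 0  (L has no explicit φ dependence),
    ∂L/∂φ' = 23 sin^2(θ) φ' / sqrt(1 + sin^2(θ) φ'^2).
For the candidate φ(θ) = c (constant), φ' = 0, so ∂L/∂φ' evaluated along the candidate vanishes, and ∂L/∂φ is identically zero. Hence
    d/dθ(∂L/∂φ') − ∂L/∂φ = 0
is satisfied. Therefore meridians φ = const are extremals of arc length — they are geodesics on the sphere.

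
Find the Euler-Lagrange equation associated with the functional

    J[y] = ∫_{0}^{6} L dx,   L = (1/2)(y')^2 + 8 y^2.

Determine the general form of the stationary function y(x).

The Lagrangian is L = (1/2)(y')^2 + 8 y^2.
∂L/∂y = 16y.
∂L/∂y' = y'.
The Euler-Lagrange equation d/dx(∂L/∂y') − ∂L/∂y = 0 becomes:
    y'' - 16 y = 0
General solution: y(x) = A e^(4x) + B e^(-4x), where A and B are arbitrary constants fixed by the endpoint conditions.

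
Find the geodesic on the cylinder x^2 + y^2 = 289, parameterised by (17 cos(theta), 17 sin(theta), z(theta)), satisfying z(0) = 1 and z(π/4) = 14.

Parameterise the cylinder of radius R = 17 as
    r(θ) = (17 cos θ, 17 sin θ, z(θ)).
The arc-length element is
    ds = sqrt(289 + (dz/dθ)^2) dθ,
so the Lagrangian is L = sqrt(289 + z'^2).
L depends on z' only, not on z or θ, so ∂L/∂z = 0 and
    ∂L/∂z' = z' / sqrt(289 + z'^2).
The Euler-Lagrange equation gives
    d/dθ( z' / sqrt(289 + z'^2) ) = 0,
so z' is constant. Integrating once:
    z(θ) = a θ + b,
a helix on the cylinder (a straight line when the cylinder is unrolled). The constants a, b are determined by the endpoint conditions.
With endpoint conditions z(0) = 1 and z(π/4) = 14: from z(0) = b we get b = 1, and a·π/4 + 1 = 14 gives a = 52/π, so
    z(θ) = (52/π) θ + 1.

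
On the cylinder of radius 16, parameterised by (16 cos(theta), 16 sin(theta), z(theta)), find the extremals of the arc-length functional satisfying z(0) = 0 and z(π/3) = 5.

Parameterise the cylinder of radius R = 16 as
    r(θ) = (16 cos θ, 16 sin θ, z(θ)).
The arc-length element is
    ds = sqrt(256 + (dz/dθ)^2) dθ,
so the Lagrangian is L = sqrt(256 + z'^2).
L depends on z' only, not on z or θ, so ∂L/∂z = 0 and
    ∂L/∂z' = z' / sqrt(256 + z'^2).
The Euler-Lagrange equation gives
    d/dθ( z' / sqrt(256 + z'^2) ) = 0,
so z' is constant. Integrating once:
    z(θ) = a θ + b,
a helix on the cylinder (a straight line when the cylinder is unrolled). The constants a, b are determined by the endpoint conditions.
With endpoint conditions z(0) = 0 and z(π/3) = 5: from z(0) = b we get b = 0, and a·π/3 + 0 = 5 gives a = 15/π, so
    z(θ) = (15/π) θ.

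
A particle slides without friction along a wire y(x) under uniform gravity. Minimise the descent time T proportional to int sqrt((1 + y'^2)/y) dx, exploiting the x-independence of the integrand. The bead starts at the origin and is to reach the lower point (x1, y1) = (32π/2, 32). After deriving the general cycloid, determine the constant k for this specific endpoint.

The Lagrangian L = sqrt((1 + y'^2) / y) has no explicit x dependence, so the Beltrami identity applies:
    L − y' ∂L/∂y' = C.
Compute ∂L/∂y' = y' / sqrt(y (1 + y'^2)).
Substitute:
    sqrt((1 + y'^2)/y) − y'·y' / sqrt(y (1 + y'^2))
    = (1 + y'^2) / sqrt(y (1 + y'^2)) − y'^2 / sqrt(y (1 + y'^2))
    = 1 / sqrt(y (1 + y'^2)) = C.
Squaring and rearranging gives the first integral
    y (1 + y'^2) = 1/C^2 =: k   (constant).
Solving this first-order ODE by the substitution
    y = (k/2)(1 − cos θ)
yields the cycloid parameterisation
    x(θ) = (k/2)(θ − sin θ),   y(θ) = (k/2)(1 − cos θ).
The constant k is fixed by the endpoint condition.
Now fit the given lower endpoint (x1, y1) = (32π/2, 32). At the bottom of the first arch (θ = π), the parametric equations give
    y(π) = (k/2)(1 − cos π) = k,
    x(π) = (k/2)(π − sin π) = kπ/2.
Matching y(π) = 32 gives k = 32, consistent with x(π) = 32π/2. Therefore the specific cycloid is
    x(θ) = (32/2)(θ − sin θ),   y(θ) = (32/2)(1 − cos θ).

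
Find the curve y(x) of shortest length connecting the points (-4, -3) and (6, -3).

Arc-length functional: J[y] = ∫ sqrt(1 + (y')^2) dx.
Lagrangian L = sqrt(1 + (y')^2) has no explicit y dependence, so ∂L/∂y = 0 and the Euler-Lagrange equation gives
    d/dx( y' / sqrt(1 + (y')^2) ) = 0  ⇒  y' / sqrt(1 + (y')^2) = const.
Hence y' is constant, so y(x) is affine.
Fitting the endpoints (-4, -3) and (6, -3):
    slope m = ((-3) − (-3)) / (6 − (-4)) = 0,
    intercept c = (-3) − m·(-4) = -3.
Extremal: y(x) = -3.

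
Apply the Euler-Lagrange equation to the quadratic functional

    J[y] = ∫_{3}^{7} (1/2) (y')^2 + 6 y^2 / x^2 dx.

The Lagrangian is L = (1/2) (y')^2 + 6 y^2 / x^2.
Compute ∂L/∂y = 12y/x^2, ∂L/∂y' = y'.
The Euler-Lagrange equation d/dx(∂L/∂y') − ∂L/∂y = 0 reduces to
    y'' − 12/x^2 · y = 0  (x > 0).
Its general solution is
    y(x) = A x^4 + B x^(-3),
with A, B fixed by the endpoint conditions.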